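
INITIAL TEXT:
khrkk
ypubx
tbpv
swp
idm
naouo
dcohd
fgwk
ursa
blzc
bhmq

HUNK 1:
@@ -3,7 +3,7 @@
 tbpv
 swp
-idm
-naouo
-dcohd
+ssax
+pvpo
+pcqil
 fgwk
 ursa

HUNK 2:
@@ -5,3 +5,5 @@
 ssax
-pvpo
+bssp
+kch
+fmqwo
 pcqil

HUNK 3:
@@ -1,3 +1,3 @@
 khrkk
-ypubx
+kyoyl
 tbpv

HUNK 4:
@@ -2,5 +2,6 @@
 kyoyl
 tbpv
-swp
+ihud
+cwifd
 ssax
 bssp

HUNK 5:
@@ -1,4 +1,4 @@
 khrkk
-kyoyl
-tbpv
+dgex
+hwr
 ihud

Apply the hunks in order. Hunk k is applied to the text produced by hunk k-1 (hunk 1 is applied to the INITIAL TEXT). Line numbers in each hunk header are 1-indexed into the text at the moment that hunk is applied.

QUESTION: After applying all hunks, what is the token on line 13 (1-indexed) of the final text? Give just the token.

Hunk 1: at line 3 remove [idm,naouo,dcohd] add [ssax,pvpo,pcqil] -> 11 lines: khrkk ypubx tbpv swp ssax pvpo pcqil fgwk ursa blzc bhmq
Hunk 2: at line 5 remove [pvpo] add [bssp,kch,fmqwo] -> 13 lines: khrkk ypubx tbpv swp ssax bssp kch fmqwo pcqil fgwk ursa blzc bhmq
Hunk 3: at line 1 remove [ypubx] add [kyoyl] -> 13 lines: khrkk kyoyl tbpv swp ssax bssp kch fmqwo pcqil fgwk ursa blzc bhmq
Hunk 4: at line 2 remove [swp] add [ihud,cwifd] -> 14 lines: khrkk kyoyl tbpv ihud cwifd ssax bssp kch fmqwo pcqil fgwk ursa blzc bhmq
Hunk 5: at line 1 remove [kyoyl,tbpv] add [dgex,hwr] -> 14 lines: khrkk dgex hwr ihud cwifd ssax bssp kch fmqwo pcqil fgwk ursa blzc bhmq
Final line 13: blzc

Answer: blzc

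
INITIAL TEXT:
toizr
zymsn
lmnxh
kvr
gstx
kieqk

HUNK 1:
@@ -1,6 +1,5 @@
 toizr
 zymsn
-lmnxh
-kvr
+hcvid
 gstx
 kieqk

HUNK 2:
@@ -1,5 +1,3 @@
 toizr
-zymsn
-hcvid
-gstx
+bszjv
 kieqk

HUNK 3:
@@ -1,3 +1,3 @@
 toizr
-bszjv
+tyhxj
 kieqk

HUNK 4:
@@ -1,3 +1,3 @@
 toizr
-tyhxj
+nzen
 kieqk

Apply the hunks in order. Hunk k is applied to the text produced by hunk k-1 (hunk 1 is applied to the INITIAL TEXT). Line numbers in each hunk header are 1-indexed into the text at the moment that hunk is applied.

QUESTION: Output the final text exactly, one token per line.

Answer: toizr
nzen
kieqk

Derivation:
Hunk 1: at line 1 remove [lmnxh,kvr] add [hcvid] -> 5 lines: toizr zymsn hcvid gstx kieqk
Hunk 2: at line 1 remove [zymsn,hcvid,gstx] add [bszjv] -> 3 lines: toizr bszjv kieqk
Hunk 3: at line 1 remove [bszjv] add [tyhxj] -> 3 lines: toizr tyhxj kieqk
Hunk 4: at line 1 remove [tyhxj] add [nzen] -> 3 lines: toizr nzen kieqk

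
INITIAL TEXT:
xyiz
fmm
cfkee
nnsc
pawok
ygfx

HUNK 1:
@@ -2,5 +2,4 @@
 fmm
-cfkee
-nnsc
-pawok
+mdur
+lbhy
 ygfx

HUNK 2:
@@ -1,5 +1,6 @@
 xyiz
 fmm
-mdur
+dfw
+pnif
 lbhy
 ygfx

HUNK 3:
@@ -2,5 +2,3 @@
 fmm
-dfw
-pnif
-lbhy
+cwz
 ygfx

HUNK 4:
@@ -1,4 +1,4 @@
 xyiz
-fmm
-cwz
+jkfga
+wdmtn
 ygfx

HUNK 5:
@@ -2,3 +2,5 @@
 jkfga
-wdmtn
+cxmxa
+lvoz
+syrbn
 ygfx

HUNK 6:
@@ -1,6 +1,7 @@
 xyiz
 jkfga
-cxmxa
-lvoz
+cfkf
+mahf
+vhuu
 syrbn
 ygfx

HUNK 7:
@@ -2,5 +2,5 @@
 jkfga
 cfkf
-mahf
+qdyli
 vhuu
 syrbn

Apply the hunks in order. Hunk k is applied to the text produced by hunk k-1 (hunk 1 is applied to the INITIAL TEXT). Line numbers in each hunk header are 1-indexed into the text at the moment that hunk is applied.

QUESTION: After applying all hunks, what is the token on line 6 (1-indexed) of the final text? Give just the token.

Answer: syrbn

Derivation:
Hunk 1: at line 2 remove [cfkee,nnsc,pawok] add [mdur,lbhy] -> 5 lines: xyiz fmm mdur lbhy ygfx
Hunk 2: at line 1 remove [mdur] add [dfw,pnif] -> 6 lines: xyiz fmm dfw pnif lbhy ygfx
Hunk 3: at line 2 remove [dfw,pnif,lbhy] add [cwz] -> 4 lines: xyiz fmm cwz ygfx
Hunk 4: at line 1 remove [fmm,cwz] add [jkfga,wdmtn] -> 4 lines: xyiz jkfga wdmtn ygfx
Hunk 5: at line 2 remove [wdmtn] add [cxmxa,lvoz,syrbn] -> 6 lines: xyiz jkfga cxmxa lvoz syrbn ygfx
Hunk 6: at line 1 remove [cxmxa,lvoz] add [cfkf,mahf,vhuu] -> 7 lines: xyiz jkfga cfkf mahf vhuu syrbn ygfx
Hunk 7: at line 2 remove [mahf] add [qdyli] -> 7 lines: xyiz jkfga cfkf qdyli vhuu syrbn ygfx
Final line 6: syrbn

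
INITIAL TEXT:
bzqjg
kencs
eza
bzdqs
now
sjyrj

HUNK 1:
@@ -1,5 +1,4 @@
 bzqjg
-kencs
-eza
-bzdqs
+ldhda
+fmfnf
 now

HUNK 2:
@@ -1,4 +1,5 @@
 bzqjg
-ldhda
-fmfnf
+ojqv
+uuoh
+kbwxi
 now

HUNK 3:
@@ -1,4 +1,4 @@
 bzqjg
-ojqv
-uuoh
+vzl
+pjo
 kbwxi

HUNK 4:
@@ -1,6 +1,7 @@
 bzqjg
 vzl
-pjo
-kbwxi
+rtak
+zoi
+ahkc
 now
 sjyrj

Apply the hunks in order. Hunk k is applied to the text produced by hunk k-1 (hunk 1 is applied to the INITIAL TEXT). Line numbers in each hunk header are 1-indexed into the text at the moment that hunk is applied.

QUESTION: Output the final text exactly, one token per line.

Hunk 1: at line 1 remove [kencs,eza,bzdqs] add [ldhda,fmfnf] -> 5 lines: bzqjg ldhda fmfnf now sjyrj
Hunk 2: at line 1 remove [ldhda,fmfnf] add [ojqv,uuoh,kbwxi] -> 6 lines: bzqjg ojqv uuoh kbwxi now sjyrj
Hunk 3: at line 1 remove [ojqv,uuoh] add [vzl,pjo] -> 6 lines: bzqjg vzl pjo kbwxi now sjyrj
Hunk 4: at line 1 remove [pjo,kbwxi] add [rtak,zoi,ahkc] -> 7 lines: bzqjg vzl rtak zoi ahkc now sjyrj

Answer: bzqjg
vzl
rtak
zoi
ahkc
now
sjyrj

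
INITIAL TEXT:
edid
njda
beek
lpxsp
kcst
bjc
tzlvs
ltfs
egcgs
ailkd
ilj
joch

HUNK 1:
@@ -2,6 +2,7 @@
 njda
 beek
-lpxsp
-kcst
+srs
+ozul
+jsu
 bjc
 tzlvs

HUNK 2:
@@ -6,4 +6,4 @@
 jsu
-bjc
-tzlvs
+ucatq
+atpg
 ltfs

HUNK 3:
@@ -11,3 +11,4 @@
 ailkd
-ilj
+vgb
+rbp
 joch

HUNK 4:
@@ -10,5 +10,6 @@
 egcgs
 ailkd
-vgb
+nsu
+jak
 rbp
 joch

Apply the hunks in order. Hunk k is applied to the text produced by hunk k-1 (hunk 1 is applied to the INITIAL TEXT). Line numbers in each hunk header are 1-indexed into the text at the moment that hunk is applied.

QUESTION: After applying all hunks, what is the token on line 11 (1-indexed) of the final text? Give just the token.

Hunk 1: at line 2 remove [lpxsp,kcst] add [srs,ozul,jsu] -> 13 lines: edid njda beek srs ozul jsu bjc tzlvs ltfs egcgs ailkd ilj joch
Hunk 2: at line 6 remove [bjc,tzlvs] add [ucatq,atpg] -> 13 lines: edid njda beek srs ozul jsu ucatq atpg ltfs egcgs ailkd ilj joch
Hunk 3: at line 11 remove [ilj] add [vgb,rbp] -> 14 lines: edid njda beek srs ozul jsu ucatq atpg ltfs egcgs ailkd vgb rbp joch
Hunk 4: at line 10 remove [vgb] add [nsu,jak] -> 15 lines: edid njda beek srs ozul jsu ucatq atpg ltfs egcgs ailkd nsu jak rbp joch
Final line 11: ailkd

Answer: ailkd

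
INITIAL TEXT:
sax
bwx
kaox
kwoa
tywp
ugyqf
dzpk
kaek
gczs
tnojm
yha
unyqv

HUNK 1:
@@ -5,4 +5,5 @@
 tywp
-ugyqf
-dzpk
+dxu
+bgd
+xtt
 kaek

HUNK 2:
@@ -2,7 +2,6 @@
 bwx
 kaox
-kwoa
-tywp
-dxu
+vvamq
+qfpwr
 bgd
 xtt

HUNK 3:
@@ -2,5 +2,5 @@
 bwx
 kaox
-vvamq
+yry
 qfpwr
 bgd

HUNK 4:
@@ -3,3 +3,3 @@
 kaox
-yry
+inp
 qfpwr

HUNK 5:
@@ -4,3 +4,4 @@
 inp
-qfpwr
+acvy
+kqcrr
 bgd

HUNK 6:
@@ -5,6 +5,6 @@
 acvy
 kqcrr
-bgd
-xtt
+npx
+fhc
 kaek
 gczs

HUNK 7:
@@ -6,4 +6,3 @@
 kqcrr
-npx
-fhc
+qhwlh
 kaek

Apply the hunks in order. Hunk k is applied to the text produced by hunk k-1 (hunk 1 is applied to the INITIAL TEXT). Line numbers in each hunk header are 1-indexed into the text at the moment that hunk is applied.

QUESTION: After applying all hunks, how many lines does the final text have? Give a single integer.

Answer: 12

Derivation:
Hunk 1: at line 5 remove [ugyqf,dzpk] add [dxu,bgd,xtt] -> 13 lines: sax bwx kaox kwoa tywp dxu bgd xtt kaek gczs tnojm yha unyqv
Hunk 2: at line 2 remove [kwoa,tywp,dxu] add [vvamq,qfpwr] -> 12 lines: sax bwx kaox vvamq qfpwr bgd xtt kaek gczs tnojm yha unyqv
Hunk 3: at line 2 remove [vvamq] add [yry] -> 12 lines: sax bwx kaox yry qfpwr bgd xtt kaek gczs tnojm yha unyqv
Hunk 4: at line 3 remove [yry] add [inp] -> 12 lines: sax bwx kaox inp qfpwr bgd xtt kaek gczs tnojm yha unyqv
Hunk 5: at line 4 remove [qfpwr] add [acvy,kqcrr] -> 13 lines: sax bwx kaox inp acvy kqcrr bgd xtt kaek gczs tnojm yha unyqv
Hunk 6: at line 5 remove [bgd,xtt] add [npx,fhc] -> 13 lines: sax bwx kaox inp acvy kqcrr npx fhc kaek gczs tnojm yha unyqv
Hunk 7: at line 6 remove [npx,fhc] add [qhwlh] -> 12 lines: sax bwx kaox inp acvy kqcrr qhwlh kaek gczs tnojm yha unyqv
Final line count: 12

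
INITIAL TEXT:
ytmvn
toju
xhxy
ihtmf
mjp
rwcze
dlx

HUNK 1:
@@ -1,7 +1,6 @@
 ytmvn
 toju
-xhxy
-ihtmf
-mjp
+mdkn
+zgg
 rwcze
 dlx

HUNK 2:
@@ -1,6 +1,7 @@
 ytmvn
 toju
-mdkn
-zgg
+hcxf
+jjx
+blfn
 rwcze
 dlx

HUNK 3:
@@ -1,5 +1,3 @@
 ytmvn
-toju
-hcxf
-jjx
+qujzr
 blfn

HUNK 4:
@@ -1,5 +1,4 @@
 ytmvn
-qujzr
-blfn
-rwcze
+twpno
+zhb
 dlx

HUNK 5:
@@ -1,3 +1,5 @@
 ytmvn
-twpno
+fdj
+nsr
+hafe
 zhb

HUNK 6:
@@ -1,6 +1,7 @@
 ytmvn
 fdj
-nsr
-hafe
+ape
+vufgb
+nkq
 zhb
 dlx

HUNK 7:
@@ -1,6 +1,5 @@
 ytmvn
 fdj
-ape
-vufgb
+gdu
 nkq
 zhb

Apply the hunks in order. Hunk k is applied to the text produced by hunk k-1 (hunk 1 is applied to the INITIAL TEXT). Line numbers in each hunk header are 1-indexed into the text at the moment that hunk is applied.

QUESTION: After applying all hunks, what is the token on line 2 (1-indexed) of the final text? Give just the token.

Hunk 1: at line 1 remove [xhxy,ihtmf,mjp] add [mdkn,zgg] -> 6 lines: ytmvn toju mdkn zgg rwcze dlx
Hunk 2: at line 1 remove [mdkn,zgg] add [hcxf,jjx,blfn] -> 7 lines: ytmvn toju hcxf jjx blfn rwcze dlx
Hunk 3: at line 1 remove [toju,hcxf,jjx] add [qujzr] -> 5 lines: ytmvn qujzr blfn rwcze dlx
Hunk 4: at line 1 remove [qujzr,blfn,rwcze] add [twpno,zhb] -> 4 lines: ytmvn twpno zhb dlx
Hunk 5: at line 1 remove [twpno] add [fdj,nsr,hafe] -> 6 lines: ytmvn fdj nsr hafe zhb dlx
Hunk 6: at line 1 remove [nsr,hafe] add [ape,vufgb,nkq] -> 7 lines: ytmvn fdj ape vufgb nkq zhb dlx
Hunk 7: at line 1 remove [ape,vufgb] add [gdu] -> 6 lines: ytmvn fdj gdu nkq zhb dlx
Final line 2: fdj

Answer: fdj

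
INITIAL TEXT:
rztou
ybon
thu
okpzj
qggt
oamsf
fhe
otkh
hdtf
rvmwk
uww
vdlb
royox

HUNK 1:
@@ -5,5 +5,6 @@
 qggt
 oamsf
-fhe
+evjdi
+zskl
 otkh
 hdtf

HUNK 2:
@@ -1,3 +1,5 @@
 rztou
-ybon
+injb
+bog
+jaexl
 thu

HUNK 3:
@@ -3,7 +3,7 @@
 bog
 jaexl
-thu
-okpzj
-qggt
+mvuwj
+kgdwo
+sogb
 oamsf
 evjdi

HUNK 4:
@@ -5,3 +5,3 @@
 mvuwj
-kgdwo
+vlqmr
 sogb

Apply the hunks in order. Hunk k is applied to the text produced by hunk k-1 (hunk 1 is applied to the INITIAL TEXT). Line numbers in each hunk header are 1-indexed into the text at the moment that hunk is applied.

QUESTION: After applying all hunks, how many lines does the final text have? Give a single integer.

Answer: 16

Derivation:
Hunk 1: at line 5 remove [fhe] add [evjdi,zskl] -> 14 lines: rztou ybon thu okpzj qggt oamsf evjdi zskl otkh hdtf rvmwk uww vdlb royox
Hunk 2: at line 1 remove [ybon] add [injb,bog,jaexl] -> 16 lines: rztou injb bog jaexl thu okpzj qggt oamsf evjdi zskl otkh hdtf rvmwk uww vdlb royox
Hunk 3: at line 3 remove [thu,okpzj,qggt] add [mvuwj,kgdwo,sogb] -> 16 lines: rztou injb bog jaexl mvuwj kgdwo sogb oamsf evjdi zskl otkh hdtf rvmwk uww vdlb royox
Hunk 4: at line 5 remove [kgdwo] add [vlqmr] -> 16 lines: rztou injb bog jaexl mvuwj vlqmr sogb oamsf evjdi zskl otkh hdtf rvmwk uww vdlb royox
Final line count: 16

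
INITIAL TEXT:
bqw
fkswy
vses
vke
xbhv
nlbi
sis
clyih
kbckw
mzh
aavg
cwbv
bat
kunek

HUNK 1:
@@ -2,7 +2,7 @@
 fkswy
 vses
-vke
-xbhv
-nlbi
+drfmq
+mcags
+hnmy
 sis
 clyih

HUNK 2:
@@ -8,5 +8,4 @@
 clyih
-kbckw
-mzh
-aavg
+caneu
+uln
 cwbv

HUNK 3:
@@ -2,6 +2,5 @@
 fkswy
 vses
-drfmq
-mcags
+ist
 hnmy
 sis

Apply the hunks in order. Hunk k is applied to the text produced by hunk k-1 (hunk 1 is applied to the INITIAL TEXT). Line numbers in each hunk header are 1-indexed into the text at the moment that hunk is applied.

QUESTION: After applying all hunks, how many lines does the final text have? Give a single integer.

Hunk 1: at line 2 remove [vke,xbhv,nlbi] add [drfmq,mcags,hnmy] -> 14 lines: bqw fkswy vses drfmq mcags hnmy sis clyih kbckw mzh aavg cwbv bat kunek
Hunk 2: at line 8 remove [kbckw,mzh,aavg] add [caneu,uln] -> 13 lines: bqw fkswy vses drfmq mcags hnmy sis clyih caneu uln cwbv bat kunek
Hunk 3: at line 2 remove [drfmq,mcags] add [ist] -> 12 lines: bqw fkswy vses ist hnmy sis clyih caneu uln cwbv bat kunek
Final line count: 12

Answer: 12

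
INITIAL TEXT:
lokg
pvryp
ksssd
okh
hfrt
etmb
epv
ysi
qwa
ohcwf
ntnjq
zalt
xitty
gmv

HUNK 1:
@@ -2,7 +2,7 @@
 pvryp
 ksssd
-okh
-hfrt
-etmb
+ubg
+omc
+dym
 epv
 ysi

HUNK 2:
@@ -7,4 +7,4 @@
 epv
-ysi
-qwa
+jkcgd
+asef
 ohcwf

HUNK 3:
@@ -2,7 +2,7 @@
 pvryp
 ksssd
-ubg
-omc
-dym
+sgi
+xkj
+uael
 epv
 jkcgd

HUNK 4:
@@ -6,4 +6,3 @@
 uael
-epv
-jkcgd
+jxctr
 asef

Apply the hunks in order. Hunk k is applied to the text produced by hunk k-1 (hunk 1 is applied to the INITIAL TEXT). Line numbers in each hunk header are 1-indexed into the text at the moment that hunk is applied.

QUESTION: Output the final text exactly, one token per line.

Answer: lokg
pvryp
ksssd
sgi
xkj
uael
jxctr
asef
ohcwf
ntnjq
zalt
xitty
gmv

Derivation:
Hunk 1: at line 2 remove [okh,hfrt,etmb] add [ubg,omc,dym] -> 14 lines: lokg pvryp ksssd ubg omc dym epv ysi qwa ohcwf ntnjq zalt xitty gmv
Hunk 2: at line 7 remove [ysi,qwa] add [jkcgd,asef] -> 14 lines: lokg pvryp ksssd ubg omc dym epv jkcgd asef ohcwf ntnjq zalt xitty gmv
Hunk 3: at line 2 remove [ubg,omc,dym] add [sgi,xkj,uael] -> 14 lines: lokg pvryp ksssd sgi xkj uael epv jkcgd asef ohcwf ntnjq zalt xitty gmv
Hunk 4: at line 6 remove [epv,jkcgd] add [jxctr] -> 13 lines: lokg pvryp ksssd sgi xkj uael jxctr asef ohcwf ntnjq zalt xitty gmv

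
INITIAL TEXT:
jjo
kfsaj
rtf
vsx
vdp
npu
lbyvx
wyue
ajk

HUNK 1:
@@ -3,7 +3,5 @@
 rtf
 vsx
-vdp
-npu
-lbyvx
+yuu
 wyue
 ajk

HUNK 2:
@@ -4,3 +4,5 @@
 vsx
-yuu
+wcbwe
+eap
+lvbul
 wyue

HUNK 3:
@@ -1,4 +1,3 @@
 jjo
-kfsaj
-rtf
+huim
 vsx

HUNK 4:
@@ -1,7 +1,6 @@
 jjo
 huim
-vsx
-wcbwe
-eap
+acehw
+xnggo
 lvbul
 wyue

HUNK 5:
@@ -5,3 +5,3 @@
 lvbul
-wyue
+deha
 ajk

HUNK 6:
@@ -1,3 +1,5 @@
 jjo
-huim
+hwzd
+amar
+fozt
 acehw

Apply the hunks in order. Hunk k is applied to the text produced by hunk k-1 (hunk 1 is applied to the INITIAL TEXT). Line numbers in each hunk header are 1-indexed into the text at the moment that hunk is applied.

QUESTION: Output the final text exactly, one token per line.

Answer: jjo
hwzd
amar
fozt
acehw
xnggo
lvbul
deha
ajk

Derivation:
Hunk 1: at line 3 remove [vdp,npu,lbyvx] add [yuu] -> 7 lines: jjo kfsaj rtf vsx yuu wyue ajk
Hunk 2: at line 4 remove [yuu] add [wcbwe,eap,lvbul] -> 9 lines: jjo kfsaj rtf vsx wcbwe eap lvbul wyue ajk
Hunk 3: at line 1 remove [kfsaj,rtf] add [huim] -> 8 lines: jjo huim vsx wcbwe eap lvbul wyue ajk
Hunk 4: at line 1 remove [vsx,wcbwe,eap] add [acehw,xnggo] -> 7 lines: jjo huim acehw xnggo lvbul wyue ajk
Hunk 5: at line 5 remove [wyue] add [deha] -> 7 lines: jjo huim acehw xnggo lvbul deha ajk
Hunk 6: at line 1 remove [huim] add [hwzd,amar,fozt] -> 9 lines: jjo hwzd amar fozt acehw xnggo lvbul deha ajk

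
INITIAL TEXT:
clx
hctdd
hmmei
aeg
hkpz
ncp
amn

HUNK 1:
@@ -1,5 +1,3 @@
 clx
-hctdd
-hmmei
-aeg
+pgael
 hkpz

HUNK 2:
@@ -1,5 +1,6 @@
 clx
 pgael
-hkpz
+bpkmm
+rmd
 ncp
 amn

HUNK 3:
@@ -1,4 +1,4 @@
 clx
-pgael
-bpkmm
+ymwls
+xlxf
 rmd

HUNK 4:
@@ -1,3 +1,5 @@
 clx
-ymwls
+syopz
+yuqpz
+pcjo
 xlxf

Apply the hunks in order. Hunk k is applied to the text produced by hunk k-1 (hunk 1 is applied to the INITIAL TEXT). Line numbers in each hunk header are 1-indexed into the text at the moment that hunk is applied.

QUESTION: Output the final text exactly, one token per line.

Answer: clx
syopz
yuqpz
pcjo
xlxf
rmd
ncp
amn

Derivation:
Hunk 1: at line 1 remove [hctdd,hmmei,aeg] add [pgael] -> 5 lines: clx pgael hkpz ncp amn
Hunk 2: at line 1 remove [hkpz] add [bpkmm,rmd] -> 6 lines: clx pgael bpkmm rmd ncp amn
Hunk 3: at line 1 remove [pgael,bpkmm] add [ymwls,xlxf] -> 6 lines: clx ymwls xlxf rmd ncp amn
Hunk 4: at line 1 remove [ymwls] add [syopz,yuqpz,pcjo] -> 8 lines: clx syopz yuqpz pcjo xlxf rmd ncp amn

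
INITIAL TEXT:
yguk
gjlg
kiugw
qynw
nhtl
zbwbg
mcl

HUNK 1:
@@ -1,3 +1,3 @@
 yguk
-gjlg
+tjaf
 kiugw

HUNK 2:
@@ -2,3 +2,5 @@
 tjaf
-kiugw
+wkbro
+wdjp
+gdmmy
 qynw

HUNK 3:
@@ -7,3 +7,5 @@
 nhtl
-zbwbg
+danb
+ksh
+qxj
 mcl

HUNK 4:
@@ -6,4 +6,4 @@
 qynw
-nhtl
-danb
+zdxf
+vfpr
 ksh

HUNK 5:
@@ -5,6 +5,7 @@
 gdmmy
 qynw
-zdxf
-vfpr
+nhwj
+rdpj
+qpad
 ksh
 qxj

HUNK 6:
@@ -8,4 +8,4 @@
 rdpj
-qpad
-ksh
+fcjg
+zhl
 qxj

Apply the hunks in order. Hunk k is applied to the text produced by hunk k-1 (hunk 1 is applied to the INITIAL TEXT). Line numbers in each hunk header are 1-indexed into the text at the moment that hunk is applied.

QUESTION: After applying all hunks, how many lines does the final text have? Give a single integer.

Answer: 12

Derivation:
Hunk 1: at line 1 remove [gjlg] add [tjaf] -> 7 lines: yguk tjaf kiugw qynw nhtl zbwbg mcl
Hunk 2: at line 2 remove [kiugw] add [wkbro,wdjp,gdmmy] -> 9 lines: yguk tjaf wkbro wdjp gdmmy qynw nhtl zbwbg mcl
Hunk 3: at line 7 remove [zbwbg] add [danb,ksh,qxj] -> 11 lines: yguk tjaf wkbro wdjp gdmmy qynw nhtl danb ksh qxj mcl
Hunk 4: at line 6 remove [nhtl,danb] add [zdxf,vfpr] -> 11 lines: yguk tjaf wkbro wdjp gdmmy qynw zdxf vfpr ksh qxj mcl
Hunk 5: at line 5 remove [zdxf,vfpr] add [nhwj,rdpj,qpad] -> 12 lines: yguk tjaf wkbro wdjp gdmmy qynw nhwj rdpj qpad ksh qxj mcl
Hunk 6: at line 8 remove [qpad,ksh] add [fcjg,zhl] -> 12 lines: yguk tjaf wkbro wdjp gdmmy qynw nhwj rdpj fcjg zhl qxj mcl
Final line count: 12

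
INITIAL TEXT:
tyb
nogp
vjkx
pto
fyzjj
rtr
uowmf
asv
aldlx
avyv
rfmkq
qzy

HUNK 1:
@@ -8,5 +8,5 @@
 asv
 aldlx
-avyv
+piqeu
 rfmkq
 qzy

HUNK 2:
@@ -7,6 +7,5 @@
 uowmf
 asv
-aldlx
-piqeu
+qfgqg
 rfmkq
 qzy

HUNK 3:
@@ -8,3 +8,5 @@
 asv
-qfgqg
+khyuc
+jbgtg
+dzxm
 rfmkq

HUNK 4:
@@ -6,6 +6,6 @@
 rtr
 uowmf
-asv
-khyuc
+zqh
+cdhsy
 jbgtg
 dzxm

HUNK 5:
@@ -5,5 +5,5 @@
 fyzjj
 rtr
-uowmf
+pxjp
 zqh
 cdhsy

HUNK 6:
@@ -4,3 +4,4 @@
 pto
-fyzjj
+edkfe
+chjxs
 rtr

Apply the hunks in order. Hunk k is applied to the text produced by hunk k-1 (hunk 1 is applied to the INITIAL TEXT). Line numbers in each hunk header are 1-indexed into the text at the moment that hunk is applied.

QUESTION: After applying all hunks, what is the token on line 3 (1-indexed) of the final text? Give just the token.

Hunk 1: at line 8 remove [avyv] add [piqeu] -> 12 lines: tyb nogp vjkx pto fyzjj rtr uowmf asv aldlx piqeu rfmkq qzy
Hunk 2: at line 7 remove [aldlx,piqeu] add [qfgqg] -> 11 lines: tyb nogp vjkx pto fyzjj rtr uowmf asv qfgqg rfmkq qzy
Hunk 3: at line 8 remove [qfgqg] add [khyuc,jbgtg,dzxm] -> 13 lines: tyb nogp vjkx pto fyzjj rtr uowmf asv khyuc jbgtg dzxm rfmkq qzy
Hunk 4: at line 6 remove [asv,khyuc] add [zqh,cdhsy] -> 13 lines: tyb nogp vjkx pto fyzjj rtr uowmf zqh cdhsy jbgtg dzxm rfmkq qzy
Hunk 5: at line 5 remove [uowmf] add [pxjp] -> 13 lines: tyb nogp vjkx pto fyzjj rtr pxjp zqh cdhsy jbgtg dzxm rfmkq qzy
Hunk 6: at line 4 remove [fyzjj] add [edkfe,chjxs] -> 14 lines: tyb nogp vjkx pto edkfe chjxs rtr pxjp zqh cdhsy jbgtg dzxm rfmkq qzy
Final line 3: vjkx

Answer: vjkx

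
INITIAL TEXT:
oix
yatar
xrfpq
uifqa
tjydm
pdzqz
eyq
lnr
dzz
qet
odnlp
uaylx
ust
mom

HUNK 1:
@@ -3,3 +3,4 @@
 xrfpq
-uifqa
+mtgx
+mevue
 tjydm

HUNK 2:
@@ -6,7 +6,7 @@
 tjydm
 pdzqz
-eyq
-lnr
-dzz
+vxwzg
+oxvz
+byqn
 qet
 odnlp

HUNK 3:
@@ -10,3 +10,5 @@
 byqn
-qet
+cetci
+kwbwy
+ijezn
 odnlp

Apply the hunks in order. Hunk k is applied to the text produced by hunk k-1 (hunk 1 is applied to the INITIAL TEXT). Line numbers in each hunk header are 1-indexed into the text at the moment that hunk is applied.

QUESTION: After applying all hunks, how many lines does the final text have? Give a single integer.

Hunk 1: at line 3 remove [uifqa] add [mtgx,mevue] -> 15 lines: oix yatar xrfpq mtgx mevue tjydm pdzqz eyq lnr dzz qet odnlp uaylx ust mom
Hunk 2: at line 6 remove [eyq,lnr,dzz] add [vxwzg,oxvz,byqn] -> 15 lines: oix yatar xrfpq mtgx mevue tjydm pdzqz vxwzg oxvz byqn qet odnlp uaylx ust mom
Hunk 3: at line 10 remove [qet] add [cetci,kwbwy,ijezn] -> 17 lines: oix yatar xrfpq mtgx mevue tjydm pdzqz vxwzg oxvz byqn cetci kwbwy ijezn odnlp uaylx ust mom
Final line count: 17

Answer: 17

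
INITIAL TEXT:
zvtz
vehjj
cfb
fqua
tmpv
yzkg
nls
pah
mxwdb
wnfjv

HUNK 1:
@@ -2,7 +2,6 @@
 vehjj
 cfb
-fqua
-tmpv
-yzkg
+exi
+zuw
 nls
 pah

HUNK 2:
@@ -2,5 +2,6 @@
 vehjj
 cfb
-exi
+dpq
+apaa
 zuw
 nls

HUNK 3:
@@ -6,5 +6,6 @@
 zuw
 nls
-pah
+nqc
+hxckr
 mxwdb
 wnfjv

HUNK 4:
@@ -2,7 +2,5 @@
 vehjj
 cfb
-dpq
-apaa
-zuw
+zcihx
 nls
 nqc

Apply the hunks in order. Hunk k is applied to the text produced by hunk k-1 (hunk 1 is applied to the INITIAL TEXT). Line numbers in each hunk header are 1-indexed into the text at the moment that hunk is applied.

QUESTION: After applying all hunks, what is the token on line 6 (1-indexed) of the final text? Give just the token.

Hunk 1: at line 2 remove [fqua,tmpv,yzkg] add [exi,zuw] -> 9 lines: zvtz vehjj cfb exi zuw nls pah mxwdb wnfjv
Hunk 2: at line 2 remove [exi] add [dpq,apaa] -> 10 lines: zvtz vehjj cfb dpq apaa zuw nls pah mxwdb wnfjv
Hunk 3: at line 6 remove [pah] add [nqc,hxckr] -> 11 lines: zvtz vehjj cfb dpq apaa zuw nls nqc hxckr mxwdb wnfjv
Hunk 4: at line 2 remove [dpq,apaa,zuw] add [zcihx] -> 9 lines: zvtz vehjj cfb zcihx nls nqc hxckr mxwdb wnfjv
Final line 6: nqc

Answer: nqc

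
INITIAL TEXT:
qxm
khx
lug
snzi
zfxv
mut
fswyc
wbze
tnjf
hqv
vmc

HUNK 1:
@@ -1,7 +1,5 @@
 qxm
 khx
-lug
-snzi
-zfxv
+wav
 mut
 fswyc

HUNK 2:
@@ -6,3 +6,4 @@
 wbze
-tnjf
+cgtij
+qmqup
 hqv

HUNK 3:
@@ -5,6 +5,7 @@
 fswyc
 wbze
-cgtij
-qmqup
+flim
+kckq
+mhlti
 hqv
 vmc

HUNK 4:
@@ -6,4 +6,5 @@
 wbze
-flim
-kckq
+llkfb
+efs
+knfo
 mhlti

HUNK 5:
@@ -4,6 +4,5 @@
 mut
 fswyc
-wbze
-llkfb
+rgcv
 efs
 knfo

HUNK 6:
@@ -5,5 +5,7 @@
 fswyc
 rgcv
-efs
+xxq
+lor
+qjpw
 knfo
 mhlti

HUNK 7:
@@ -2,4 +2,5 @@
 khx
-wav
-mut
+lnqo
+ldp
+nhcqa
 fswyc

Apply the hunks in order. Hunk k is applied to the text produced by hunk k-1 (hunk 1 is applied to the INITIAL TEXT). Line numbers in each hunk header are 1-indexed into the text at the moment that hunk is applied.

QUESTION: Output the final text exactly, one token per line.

Hunk 1: at line 1 remove [lug,snzi,zfxv] add [wav] -> 9 lines: qxm khx wav mut fswyc wbze tnjf hqv vmc
Hunk 2: at line 6 remove [tnjf] add [cgtij,qmqup] -> 10 lines: qxm khx wav mut fswyc wbze cgtij qmqup hqv vmc
Hunk 3: at line 5 remove [cgtij,qmqup] add [flim,kckq,mhlti] -> 11 lines: qxm khx wav mut fswyc wbze flim kckq mhlti hqv vmc
Hunk 4: at line 6 remove [flim,kckq] add [llkfb,efs,knfo] -> 12 lines: qxm khx wav mut fswyc wbze llkfb efs knfo mhlti hqv vmc
Hunk 5: at line 4 remove [wbze,llkfb] add [rgcv] -> 11 lines: qxm khx wav mut fswyc rgcv efs knfo mhlti hqv vmc
Hunk 6: at line 5 remove [efs] add [xxq,lor,qjpw] -> 13 lines: qxm khx wav mut fswyc rgcv xxq lor qjpw knfo mhlti hqv vmc
Hunk 7: at line 2 remove [wav,mut] add [lnqo,ldp,nhcqa] -> 14 lines: qxm khx lnqo ldp nhcqa fswyc rgcv xxq lor qjpw knfo mhlti hqv vmc

Answer: qxm
khx
lnqo
ldp
nhcqa
fswyc
rgcv
xxq
lor
qjpw
knfo
mhlti
hqv
vmc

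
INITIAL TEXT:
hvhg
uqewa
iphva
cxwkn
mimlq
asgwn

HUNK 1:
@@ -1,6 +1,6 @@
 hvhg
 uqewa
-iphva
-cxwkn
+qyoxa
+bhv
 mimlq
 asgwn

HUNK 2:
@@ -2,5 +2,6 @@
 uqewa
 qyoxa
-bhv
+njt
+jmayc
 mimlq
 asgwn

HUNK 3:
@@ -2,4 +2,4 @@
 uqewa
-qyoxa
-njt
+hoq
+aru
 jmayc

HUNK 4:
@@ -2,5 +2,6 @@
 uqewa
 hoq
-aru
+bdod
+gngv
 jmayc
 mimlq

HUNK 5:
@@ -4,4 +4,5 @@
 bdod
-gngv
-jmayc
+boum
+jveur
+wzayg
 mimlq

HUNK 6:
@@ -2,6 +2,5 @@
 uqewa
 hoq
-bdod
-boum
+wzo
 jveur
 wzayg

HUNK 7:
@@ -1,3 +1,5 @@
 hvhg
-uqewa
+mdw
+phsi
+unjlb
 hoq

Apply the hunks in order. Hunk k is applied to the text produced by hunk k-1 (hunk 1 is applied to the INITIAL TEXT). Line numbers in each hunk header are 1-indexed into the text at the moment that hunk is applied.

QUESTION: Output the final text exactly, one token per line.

Answer: hvhg
mdw
phsi
unjlb
hoq
wzo
jveur
wzayg
mimlq
asgwn

Derivation:
Hunk 1: at line 1 remove [iphva,cxwkn] add [qyoxa,bhv] -> 6 lines: hvhg uqewa qyoxa bhv mimlq asgwn
Hunk 2: at line 2 remove [bhv] add [njt,jmayc] -> 7 lines: hvhg uqewa qyoxa njt jmayc mimlq asgwn
Hunk 3: at line 2 remove [qyoxa,njt] add [hoq,aru] -> 7 lines: hvhg uqewa hoq aru jmayc mimlq asgwn
Hunk 4: at line 2 remove [aru] add [bdod,gngv] -> 8 lines: hvhg uqewa hoq bdod gngv jmayc mimlq asgwn
Hunk 5: at line 4 remove [gngv,jmayc] add [boum,jveur,wzayg] -> 9 lines: hvhg uqewa hoq bdod boum jveur wzayg mimlq asgwn
Hunk 6: at line 2 remove [bdod,boum] add [wzo] -> 8 lines: hvhg uqewa hoq wzo jveur wzayg mimlq asgwn
Hunk 7: at line 1 remove [uqewa] add [mdw,phsi,unjlb] -> 10 lines: hvhg mdw phsi unjlb hoq wzo jveur wzayg mimlq asgwn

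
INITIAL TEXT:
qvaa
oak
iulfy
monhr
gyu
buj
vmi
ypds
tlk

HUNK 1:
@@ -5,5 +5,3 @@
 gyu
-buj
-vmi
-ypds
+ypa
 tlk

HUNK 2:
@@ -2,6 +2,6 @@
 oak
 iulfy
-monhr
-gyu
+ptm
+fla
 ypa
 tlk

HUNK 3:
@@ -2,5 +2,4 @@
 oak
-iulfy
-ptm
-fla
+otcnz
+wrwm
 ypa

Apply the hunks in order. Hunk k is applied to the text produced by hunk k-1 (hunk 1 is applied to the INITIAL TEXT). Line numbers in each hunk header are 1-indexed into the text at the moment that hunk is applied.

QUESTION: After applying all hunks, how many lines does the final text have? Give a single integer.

Answer: 6

Derivation:
Hunk 1: at line 5 remove [buj,vmi,ypds] add [ypa] -> 7 lines: qvaa oak iulfy monhr gyu ypa tlk
Hunk 2: at line 2 remove [monhr,gyu] add [ptm,fla] -> 7 lines: qvaa oak iulfy ptm fla ypa tlk
Hunk 3: at line 2 remove [iulfy,ptm,fla] add [otcnz,wrwm] -> 6 lines: qvaa oak otcnz wrwm ypa tlk
Final line count: 6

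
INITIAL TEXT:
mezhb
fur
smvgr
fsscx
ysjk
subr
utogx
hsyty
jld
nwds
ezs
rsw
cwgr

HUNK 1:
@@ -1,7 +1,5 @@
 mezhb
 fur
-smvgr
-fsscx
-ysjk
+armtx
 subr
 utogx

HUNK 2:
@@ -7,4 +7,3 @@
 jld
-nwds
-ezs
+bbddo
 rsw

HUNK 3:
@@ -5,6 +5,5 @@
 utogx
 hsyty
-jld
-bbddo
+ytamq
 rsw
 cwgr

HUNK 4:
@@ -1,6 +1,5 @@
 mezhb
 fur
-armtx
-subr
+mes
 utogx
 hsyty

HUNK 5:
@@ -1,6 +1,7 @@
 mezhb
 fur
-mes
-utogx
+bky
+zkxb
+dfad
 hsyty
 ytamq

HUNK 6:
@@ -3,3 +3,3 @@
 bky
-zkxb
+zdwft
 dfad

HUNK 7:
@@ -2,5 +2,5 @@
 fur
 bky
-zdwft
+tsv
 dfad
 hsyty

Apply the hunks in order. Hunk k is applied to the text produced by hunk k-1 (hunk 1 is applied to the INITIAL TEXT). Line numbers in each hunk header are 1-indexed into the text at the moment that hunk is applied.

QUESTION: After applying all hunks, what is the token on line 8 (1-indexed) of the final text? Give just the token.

Hunk 1: at line 1 remove [smvgr,fsscx,ysjk] add [armtx] -> 11 lines: mezhb fur armtx subr utogx hsyty jld nwds ezs rsw cwgr
Hunk 2: at line 7 remove [nwds,ezs] add [bbddo] -> 10 lines: mezhb fur armtx subr utogx hsyty jld bbddo rsw cwgr
Hunk 3: at line 5 remove [jld,bbddo] add [ytamq] -> 9 lines: mezhb fur armtx subr utogx hsyty ytamq rsw cwgr
Hunk 4: at line 1 remove [armtx,subr] add [mes] -> 8 lines: mezhb fur mes utogx hsyty ytamq rsw cwgr
Hunk 5: at line 1 remove [mes,utogx] add [bky,zkxb,dfad] -> 9 lines: mezhb fur bky zkxb dfad hsyty ytamq rsw cwgr
Hunk 6: at line 3 remove [zkxb] add [zdwft] -> 9 lines: mezhb fur bky zdwft dfad hsyty ytamq rsw cwgr
Hunk 7: at line 2 remove [zdwft] add [tsv] -> 9 lines: mezhb fur bky tsv dfad hsyty ytamq rsw cwgr
Final line 8: rsw

Answer: rsw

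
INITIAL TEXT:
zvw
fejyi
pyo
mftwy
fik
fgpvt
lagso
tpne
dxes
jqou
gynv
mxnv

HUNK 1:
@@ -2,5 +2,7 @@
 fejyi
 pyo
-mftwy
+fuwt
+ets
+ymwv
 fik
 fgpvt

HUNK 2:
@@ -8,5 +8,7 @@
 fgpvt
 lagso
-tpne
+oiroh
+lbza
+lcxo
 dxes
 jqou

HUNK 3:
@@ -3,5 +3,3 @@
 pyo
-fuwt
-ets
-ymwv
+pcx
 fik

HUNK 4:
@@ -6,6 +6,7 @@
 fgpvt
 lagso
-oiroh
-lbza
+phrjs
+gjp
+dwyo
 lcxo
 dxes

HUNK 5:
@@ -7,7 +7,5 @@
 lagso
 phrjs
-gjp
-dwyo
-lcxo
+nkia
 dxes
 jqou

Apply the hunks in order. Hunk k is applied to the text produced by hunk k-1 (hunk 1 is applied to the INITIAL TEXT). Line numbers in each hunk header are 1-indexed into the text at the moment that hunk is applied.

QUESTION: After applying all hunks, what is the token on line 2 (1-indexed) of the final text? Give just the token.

Hunk 1: at line 2 remove [mftwy] add [fuwt,ets,ymwv] -> 14 lines: zvw fejyi pyo fuwt ets ymwv fik fgpvt lagso tpne dxes jqou gynv mxnv
Hunk 2: at line 8 remove [tpne] add [oiroh,lbza,lcxo] -> 16 lines: zvw fejyi pyo fuwt ets ymwv fik fgpvt lagso oiroh lbza lcxo dxes jqou gynv mxnv
Hunk 3: at line 3 remove [fuwt,ets,ymwv] add [pcx] -> 14 lines: zvw fejyi pyo pcx fik fgpvt lagso oiroh lbza lcxo dxes jqou gynv mxnv
Hunk 4: at line 6 remove [oiroh,lbza] add [phrjs,gjp,dwyo] -> 15 lines: zvw fejyi pyo pcx fik fgpvt lagso phrjs gjp dwyo lcxo dxes jqou gynv mxnv
Hunk 5: at line 7 remove [gjp,dwyo,lcxo] add [nkia] -> 13 lines: zvw fejyi pyo pcx fik fgpvt lagso phrjs nkia dxes jqou gynv mxnv
Final line 2: fejyi

Answer: fejyi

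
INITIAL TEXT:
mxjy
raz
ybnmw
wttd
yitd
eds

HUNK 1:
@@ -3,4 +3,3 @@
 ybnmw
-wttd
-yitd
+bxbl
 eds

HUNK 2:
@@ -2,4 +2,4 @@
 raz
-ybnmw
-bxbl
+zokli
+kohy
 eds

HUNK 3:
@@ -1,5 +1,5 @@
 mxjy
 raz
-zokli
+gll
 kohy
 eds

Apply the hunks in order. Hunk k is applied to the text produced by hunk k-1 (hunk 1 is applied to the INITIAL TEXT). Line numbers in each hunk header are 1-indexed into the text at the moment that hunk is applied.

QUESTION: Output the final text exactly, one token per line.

Hunk 1: at line 3 remove [wttd,yitd] add [bxbl] -> 5 lines: mxjy raz ybnmw bxbl eds
Hunk 2: at line 2 remove [ybnmw,bxbl] add [zokli,kohy] -> 5 lines: mxjy raz zokli kohy eds
Hunk 3: at line 1 remove [zokli] add [gll] -> 5 lines: mxjy raz gll kohy eds

Answer: mxjy
raz
gll
kohy
eds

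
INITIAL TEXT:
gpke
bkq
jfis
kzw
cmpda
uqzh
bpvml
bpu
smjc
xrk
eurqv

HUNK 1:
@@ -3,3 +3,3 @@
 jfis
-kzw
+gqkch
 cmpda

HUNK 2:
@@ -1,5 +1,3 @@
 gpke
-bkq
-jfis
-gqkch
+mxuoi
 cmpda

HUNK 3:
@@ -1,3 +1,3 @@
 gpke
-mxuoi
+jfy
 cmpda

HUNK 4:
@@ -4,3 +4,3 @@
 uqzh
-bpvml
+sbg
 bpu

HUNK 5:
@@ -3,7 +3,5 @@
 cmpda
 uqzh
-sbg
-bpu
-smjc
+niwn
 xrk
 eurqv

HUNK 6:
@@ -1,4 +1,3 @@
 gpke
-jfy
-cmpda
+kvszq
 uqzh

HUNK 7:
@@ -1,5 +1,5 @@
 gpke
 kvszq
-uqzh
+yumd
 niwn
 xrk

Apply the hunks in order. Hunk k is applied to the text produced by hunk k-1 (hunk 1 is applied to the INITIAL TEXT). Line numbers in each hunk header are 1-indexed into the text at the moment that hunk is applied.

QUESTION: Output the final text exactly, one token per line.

Answer: gpke
kvszq
yumd
niwn
xrk
eurqv

Derivation:
Hunk 1: at line 3 remove [kzw] add [gqkch] -> 11 lines: gpke bkq jfis gqkch cmpda uqzh bpvml bpu smjc xrk eurqv
Hunk 2: at line 1 remove [bkq,jfis,gqkch] add [mxuoi] -> 9 lines: gpke mxuoi cmpda uqzh bpvml bpu smjc xrk eurqv
Hunk 3: at line 1 remove [mxuoi] add [jfy] -> 9 lines: gpke jfy cmpda uqzh bpvml bpu smjc xrk eurqv
Hunk 4: at line 4 remove [bpvml] add [sbg] -> 9 lines: gpke jfy cmpda uqzh sbg bpu smjc xrk eurqv
Hunk 5: at line 3 remove [sbg,bpu,smjc] add [niwn] -> 7 lines: gpke jfy cmpda uqzh niwn xrk eurqv
Hunk 6: at line 1 remove [jfy,cmpda] add [kvszq] -> 6 lines: gpke kvszq uqzh niwn xrk eurqv
Hunk 7: at line 1 remove [uqzh] add [yumd] -> 6 lines: gpke kvszq yumd niwn xrk eurqv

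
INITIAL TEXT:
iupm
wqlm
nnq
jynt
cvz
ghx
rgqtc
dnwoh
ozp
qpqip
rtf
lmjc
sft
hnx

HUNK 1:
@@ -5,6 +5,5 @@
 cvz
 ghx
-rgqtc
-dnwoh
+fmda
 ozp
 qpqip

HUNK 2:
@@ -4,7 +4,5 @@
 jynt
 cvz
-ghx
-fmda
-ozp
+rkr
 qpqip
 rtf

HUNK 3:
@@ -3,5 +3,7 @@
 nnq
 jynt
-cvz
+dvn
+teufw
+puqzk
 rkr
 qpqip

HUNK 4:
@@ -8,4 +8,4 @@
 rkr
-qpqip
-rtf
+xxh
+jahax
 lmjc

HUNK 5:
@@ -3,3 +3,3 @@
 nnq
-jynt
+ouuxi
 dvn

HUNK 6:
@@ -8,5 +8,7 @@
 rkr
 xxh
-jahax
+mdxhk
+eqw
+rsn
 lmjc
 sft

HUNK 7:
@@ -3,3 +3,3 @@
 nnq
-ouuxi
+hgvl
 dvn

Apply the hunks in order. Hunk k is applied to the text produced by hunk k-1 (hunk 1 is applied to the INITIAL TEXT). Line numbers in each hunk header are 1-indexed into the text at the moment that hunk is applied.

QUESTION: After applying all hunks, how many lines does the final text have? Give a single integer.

Answer: 15

Derivation:
Hunk 1: at line 5 remove [rgqtc,dnwoh] add [fmda] -> 13 lines: iupm wqlm nnq jynt cvz ghx fmda ozp qpqip rtf lmjc sft hnx
Hunk 2: at line 4 remove [ghx,fmda,ozp] add [rkr] -> 11 lines: iupm wqlm nnq jynt cvz rkr qpqip rtf lmjc sft hnx
Hunk 3: at line 3 remove [cvz] add [dvn,teufw,puqzk] -> 13 lines: iupm wqlm nnq jynt dvn teufw puqzk rkr qpqip rtf lmjc sft hnx
Hunk 4: at line 8 remove [qpqip,rtf] add [xxh,jahax] -> 13 lines: iupm wqlm nnq jynt dvn teufw puqzk rkr xxh jahax lmjc sft hnx
Hunk 5: at line 3 remove [jynt] add [ouuxi] -> 13 lines: iupm wqlm nnq ouuxi dvn teufw puqzk rkr xxh jahax lmjc sft hnx
Hunk 6: at line 8 remove [jahax] add [mdxhk,eqw,rsn] -> 15 lines: iupm wqlm nnq ouuxi dvn teufw puqzk rkr xxh mdxhk eqw rsn lmjc sft hnx
Hunk 7: at line 3 remove [ouuxi] add [hgvl] -> 15 lines: iupm wqlm nnq hgvl dvn teufw puqzk rkr xxh mdxhk eqw rsn lmjc sft hnx
Final line count: 15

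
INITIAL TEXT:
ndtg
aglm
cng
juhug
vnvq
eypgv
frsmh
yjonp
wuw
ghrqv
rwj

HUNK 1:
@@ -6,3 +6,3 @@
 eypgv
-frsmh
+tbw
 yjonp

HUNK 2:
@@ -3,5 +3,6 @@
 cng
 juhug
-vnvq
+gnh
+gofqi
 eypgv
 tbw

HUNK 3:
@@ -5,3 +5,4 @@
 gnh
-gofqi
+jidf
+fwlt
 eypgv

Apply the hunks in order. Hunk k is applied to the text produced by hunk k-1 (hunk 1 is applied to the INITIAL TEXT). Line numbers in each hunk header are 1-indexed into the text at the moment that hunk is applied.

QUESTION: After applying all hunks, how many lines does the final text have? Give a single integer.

Hunk 1: at line 6 remove [frsmh] add [tbw] -> 11 lines: ndtg aglm cng juhug vnvq eypgv tbw yjonp wuw ghrqv rwj
Hunk 2: at line 3 remove [vnvq] add [gnh,gofqi] -> 12 lines: ndtg aglm cng juhug gnh gofqi eypgv tbw yjonp wuw ghrqv rwj
Hunk 3: at line 5 remove [gofqi] add [jidf,fwlt] -> 13 lines: ndtg aglm cng juhug gnh jidf fwlt eypgv tbw yjonp wuw ghrqv rwj
Final line count: 13

Answer: 13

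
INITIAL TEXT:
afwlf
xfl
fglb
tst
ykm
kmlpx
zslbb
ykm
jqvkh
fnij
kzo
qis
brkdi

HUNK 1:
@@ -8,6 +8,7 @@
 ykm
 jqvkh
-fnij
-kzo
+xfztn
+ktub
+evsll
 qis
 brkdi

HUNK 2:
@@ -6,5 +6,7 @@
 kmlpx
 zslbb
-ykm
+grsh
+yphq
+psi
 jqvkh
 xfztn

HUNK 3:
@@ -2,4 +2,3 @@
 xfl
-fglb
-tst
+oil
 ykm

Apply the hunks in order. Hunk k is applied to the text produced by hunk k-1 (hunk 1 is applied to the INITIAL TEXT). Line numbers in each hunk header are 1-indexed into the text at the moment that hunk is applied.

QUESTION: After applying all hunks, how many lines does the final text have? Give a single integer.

Hunk 1: at line 8 remove [fnij,kzo] add [xfztn,ktub,evsll] -> 14 lines: afwlf xfl fglb tst ykm kmlpx zslbb ykm jqvkh xfztn ktub evsll qis brkdi
Hunk 2: at line 6 remove [ykm] add [grsh,yphq,psi] -> 16 lines: afwlf xfl fglb tst ykm kmlpx zslbb grsh yphq psi jqvkh xfztn ktub evsll qis brkdi
Hunk 3: at line 2 remove [fglb,tst] add [oil] -> 15 lines: afwlf xfl oil ykm kmlpx zslbb grsh yphq psi jqvkh xfztn ktub evsll qis brkdi
Final line count: 15

Answer: 15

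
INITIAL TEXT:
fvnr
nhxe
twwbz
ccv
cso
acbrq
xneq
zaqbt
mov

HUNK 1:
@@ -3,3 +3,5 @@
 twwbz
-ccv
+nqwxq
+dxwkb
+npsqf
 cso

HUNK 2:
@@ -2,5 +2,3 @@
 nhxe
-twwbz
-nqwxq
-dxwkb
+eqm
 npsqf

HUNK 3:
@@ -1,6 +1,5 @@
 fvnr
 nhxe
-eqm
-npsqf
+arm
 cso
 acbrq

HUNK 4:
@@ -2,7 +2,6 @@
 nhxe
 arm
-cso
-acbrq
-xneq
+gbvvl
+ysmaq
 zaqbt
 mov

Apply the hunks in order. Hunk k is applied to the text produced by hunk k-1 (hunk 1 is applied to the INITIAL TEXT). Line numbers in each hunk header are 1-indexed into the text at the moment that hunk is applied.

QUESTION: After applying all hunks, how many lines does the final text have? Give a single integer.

Hunk 1: at line 3 remove [ccv] add [nqwxq,dxwkb,npsqf] -> 11 lines: fvnr nhxe twwbz nqwxq dxwkb npsqf cso acbrq xneq zaqbt mov
Hunk 2: at line 2 remove [twwbz,nqwxq,dxwkb] add [eqm] -> 9 lines: fvnr nhxe eqm npsqf cso acbrq xneq zaqbt mov
Hunk 3: at line 1 remove [eqm,npsqf] add [arm] -> 8 lines: fvnr nhxe arm cso acbrq xneq zaqbt mov
Hunk 4: at line 2 remove [cso,acbrq,xneq] add [gbvvl,ysmaq] -> 7 lines: fvnr nhxe arm gbvvl ysmaq zaqbt mov
Final line count: 7

Answer: 7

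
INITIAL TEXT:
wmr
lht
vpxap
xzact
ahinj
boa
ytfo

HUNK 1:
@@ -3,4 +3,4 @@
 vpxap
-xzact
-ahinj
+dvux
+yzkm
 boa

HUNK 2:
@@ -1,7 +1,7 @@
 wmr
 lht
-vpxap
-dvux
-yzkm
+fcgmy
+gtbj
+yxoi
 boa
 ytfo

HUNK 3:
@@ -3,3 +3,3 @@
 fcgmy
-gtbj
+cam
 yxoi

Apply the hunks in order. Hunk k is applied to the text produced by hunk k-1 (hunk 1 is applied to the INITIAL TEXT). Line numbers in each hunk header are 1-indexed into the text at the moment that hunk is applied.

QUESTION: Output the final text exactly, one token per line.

Answer: wmr
lht
fcgmy
cam
yxoi
boa
ytfo

Derivation:
Hunk 1: at line 3 remove [xzact,ahinj] add [dvux,yzkm] -> 7 lines: wmr lht vpxap dvux yzkm boa ytfo
Hunk 2: at line 1 remove [vpxap,dvux,yzkm] add [fcgmy,gtbj,yxoi] -> 7 lines: wmr lht fcgmy gtbj yxoi boa ytfo
Hunk 3: at line 3 remove [gtbj] add [cam] -> 7 lines: wmr lht fcgmy cam yxoi boa ytfo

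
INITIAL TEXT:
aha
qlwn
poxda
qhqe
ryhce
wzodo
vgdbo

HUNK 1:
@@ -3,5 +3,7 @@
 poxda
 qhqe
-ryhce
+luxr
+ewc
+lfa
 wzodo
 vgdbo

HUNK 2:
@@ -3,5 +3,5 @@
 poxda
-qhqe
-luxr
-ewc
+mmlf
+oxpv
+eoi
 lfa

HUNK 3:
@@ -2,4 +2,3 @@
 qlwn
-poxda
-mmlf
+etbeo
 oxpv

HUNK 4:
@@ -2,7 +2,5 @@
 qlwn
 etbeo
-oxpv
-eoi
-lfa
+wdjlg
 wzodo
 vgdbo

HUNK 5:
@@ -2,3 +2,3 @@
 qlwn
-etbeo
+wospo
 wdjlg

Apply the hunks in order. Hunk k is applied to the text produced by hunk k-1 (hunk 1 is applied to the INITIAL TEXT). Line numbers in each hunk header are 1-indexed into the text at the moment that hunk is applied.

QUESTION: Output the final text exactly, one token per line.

Hunk 1: at line 3 remove [ryhce] add [luxr,ewc,lfa] -> 9 lines: aha qlwn poxda qhqe luxr ewc lfa wzodo vgdbo
Hunk 2: at line 3 remove [qhqe,luxr,ewc] add [mmlf,oxpv,eoi] -> 9 lines: aha qlwn poxda mmlf oxpv eoi lfa wzodo vgdbo
Hunk 3: at line 2 remove [poxda,mmlf] add [etbeo] -> 8 lines: aha qlwn etbeo oxpv eoi lfa wzodo vgdbo
Hunk 4: at line 2 remove [oxpv,eoi,lfa] add [wdjlg] -> 6 lines: aha qlwn etbeo wdjlg wzodo vgdbo
Hunk 5: at line 2 remove [etbeo] add [wospo] -> 6 lines: aha qlwn wospo wdjlg wzodo vgdbo

Answer: aha
qlwn
wospo
wdjlg
wzodo
vgdbo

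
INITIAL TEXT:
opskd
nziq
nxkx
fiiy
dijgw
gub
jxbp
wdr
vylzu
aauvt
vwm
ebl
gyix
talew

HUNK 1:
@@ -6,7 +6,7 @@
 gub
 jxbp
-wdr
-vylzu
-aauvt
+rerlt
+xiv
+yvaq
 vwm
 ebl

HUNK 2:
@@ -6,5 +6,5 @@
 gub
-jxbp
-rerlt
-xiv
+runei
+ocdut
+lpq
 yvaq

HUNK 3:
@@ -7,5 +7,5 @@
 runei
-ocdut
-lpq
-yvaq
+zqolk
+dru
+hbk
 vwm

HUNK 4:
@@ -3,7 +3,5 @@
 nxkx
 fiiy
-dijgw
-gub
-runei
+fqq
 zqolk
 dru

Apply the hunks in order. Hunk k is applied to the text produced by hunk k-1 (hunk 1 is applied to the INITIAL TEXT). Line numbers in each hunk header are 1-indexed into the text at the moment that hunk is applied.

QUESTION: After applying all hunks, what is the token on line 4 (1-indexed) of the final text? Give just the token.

Answer: fiiy

Derivation:
Hunk 1: at line 6 remove [wdr,vylzu,aauvt] add [rerlt,xiv,yvaq] -> 14 lines: opskd nziq nxkx fiiy dijgw gub jxbp rerlt xiv yvaq vwm ebl gyix talew
Hunk 2: at line 6 remove [jxbp,rerlt,xiv] add [runei,ocdut,lpq] -> 14 lines: opskd nziq nxkx fiiy dijgw gub runei ocdut lpq yvaq vwm ebl gyix talew
Hunk 3: at line 7 remove [ocdut,lpq,yvaq] add [zqolk,dru,hbk] -> 14 lines: opskd nziq nxkx fiiy dijgw gub runei zqolk dru hbk vwm ebl gyix talew
Hunk 4: at line 3 remove [dijgw,gub,runei] add [fqq] -> 12 lines: opskd nziq nxkx fiiy fqq zqolk dru hbk vwm ebl gyix talew
Final line 4: fiiy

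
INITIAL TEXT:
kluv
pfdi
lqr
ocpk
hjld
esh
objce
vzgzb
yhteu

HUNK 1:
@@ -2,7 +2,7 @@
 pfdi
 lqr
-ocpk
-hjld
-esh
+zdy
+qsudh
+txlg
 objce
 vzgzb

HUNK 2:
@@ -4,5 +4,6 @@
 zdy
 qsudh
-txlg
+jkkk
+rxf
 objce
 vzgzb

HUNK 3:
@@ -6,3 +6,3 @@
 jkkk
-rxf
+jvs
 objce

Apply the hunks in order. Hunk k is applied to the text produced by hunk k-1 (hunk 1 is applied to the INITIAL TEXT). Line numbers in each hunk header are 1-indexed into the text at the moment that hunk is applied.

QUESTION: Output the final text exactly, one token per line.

Hunk 1: at line 2 remove [ocpk,hjld,esh] add [zdy,qsudh,txlg] -> 9 lines: kluv pfdi lqr zdy qsudh txlg objce vzgzb yhteu
Hunk 2: at line 4 remove [txlg] add [jkkk,rxf] -> 10 lines: kluv pfdi lqr zdy qsudh jkkk rxf objce vzgzb yhteu
Hunk 3: at line 6 remove [rxf] add [jvs] -> 10 lines: kluv pfdi lqr zdy qsudh jkkk jvs objce vzgzb yhteu

Answer: kluv
pfdi
lqr
zdy
qsudh
jkkk
jvs
objce
vzgzb
yhteu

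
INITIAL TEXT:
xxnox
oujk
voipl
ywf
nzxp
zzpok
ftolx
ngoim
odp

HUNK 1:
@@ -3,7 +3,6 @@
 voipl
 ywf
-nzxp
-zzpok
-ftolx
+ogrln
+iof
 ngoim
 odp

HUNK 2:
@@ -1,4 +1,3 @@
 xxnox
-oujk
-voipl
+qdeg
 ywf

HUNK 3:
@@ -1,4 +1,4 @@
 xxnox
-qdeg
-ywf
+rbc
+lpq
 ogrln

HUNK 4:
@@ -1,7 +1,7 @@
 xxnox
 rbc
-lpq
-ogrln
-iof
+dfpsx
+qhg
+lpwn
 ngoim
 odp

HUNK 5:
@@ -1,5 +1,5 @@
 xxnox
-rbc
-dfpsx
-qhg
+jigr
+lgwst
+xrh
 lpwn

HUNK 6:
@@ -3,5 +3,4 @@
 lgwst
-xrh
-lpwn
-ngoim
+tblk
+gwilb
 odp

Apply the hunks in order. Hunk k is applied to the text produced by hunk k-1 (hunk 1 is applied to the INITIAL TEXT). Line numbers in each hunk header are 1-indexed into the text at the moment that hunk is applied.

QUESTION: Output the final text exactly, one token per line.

Answer: xxnox
jigr
lgwst
tblk
gwilb
odp

Derivation:
Hunk 1: at line 3 remove [nzxp,zzpok,ftolx] add [ogrln,iof] -> 8 lines: xxnox oujk voipl ywf ogrln iof ngoim odp
Hunk 2: at line 1 remove [oujk,voipl] add [qdeg] -> 7 lines: xxnox qdeg ywf ogrln iof ngoim odp
Hunk 3: at line 1 remove [qdeg,ywf] add [rbc,lpq] -> 7 lines: xxnox rbc lpq ogrln iof ngoim odp
Hunk 4: at line 1 remove [lpq,ogrln,iof] add [dfpsx,qhg,lpwn] -> 7 lines: xxnox rbc dfpsx qhg lpwn ngoim odp
Hunk 5: at line 1 remove [rbc,dfpsx,qhg] add [jigr,lgwst,xrh] -> 7 lines: xxnox jigr lgwst xrh lpwn ngoim odp
Hunk 6: at line 3 remove [xrh,lpwn,ngoim] add [tblk,gwilb] -> 6 lines: xxnox jigr lgwst tblk gwilb odp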